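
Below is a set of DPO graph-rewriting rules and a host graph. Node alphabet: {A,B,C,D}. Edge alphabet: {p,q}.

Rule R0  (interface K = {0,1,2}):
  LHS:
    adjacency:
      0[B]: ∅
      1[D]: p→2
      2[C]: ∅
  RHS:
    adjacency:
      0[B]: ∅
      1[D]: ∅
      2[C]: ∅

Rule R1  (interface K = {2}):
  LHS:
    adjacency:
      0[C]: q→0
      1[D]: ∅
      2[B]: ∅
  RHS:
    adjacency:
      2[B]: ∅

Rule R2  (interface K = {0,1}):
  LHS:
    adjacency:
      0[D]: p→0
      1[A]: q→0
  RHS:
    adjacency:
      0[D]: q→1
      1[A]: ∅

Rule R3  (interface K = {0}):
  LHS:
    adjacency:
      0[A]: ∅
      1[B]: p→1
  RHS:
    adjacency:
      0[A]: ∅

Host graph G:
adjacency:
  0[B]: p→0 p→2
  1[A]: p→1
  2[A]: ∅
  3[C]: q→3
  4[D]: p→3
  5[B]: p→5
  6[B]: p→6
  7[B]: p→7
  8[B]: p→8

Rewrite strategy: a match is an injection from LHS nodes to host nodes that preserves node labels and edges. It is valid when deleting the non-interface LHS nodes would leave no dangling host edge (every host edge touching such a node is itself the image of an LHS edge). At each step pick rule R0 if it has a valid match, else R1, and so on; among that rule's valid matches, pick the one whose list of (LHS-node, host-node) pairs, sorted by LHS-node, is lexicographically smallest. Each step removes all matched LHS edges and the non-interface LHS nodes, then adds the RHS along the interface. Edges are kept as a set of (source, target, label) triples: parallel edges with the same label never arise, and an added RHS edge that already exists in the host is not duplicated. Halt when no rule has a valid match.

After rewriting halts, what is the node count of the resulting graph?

Answer: 3

Derivation:
start.  V:9 E:9  edges: 0-p->0 0-p->2 1-p->1 3-q->3 4-p->3 5-p->5 6-p->6 7-p->7 8-p->8
1. fire R0 via {0↦0, 1↦4, 2↦3}  →  V:9 E:8  edges: 0-p->0 0-p->2 1-p->1 3-q->3 5-p->5 6-p->6 7-p->7 8-p->8
2. fire R1 via {0↦3, 1↦4, 2↦0}  →  V:7 E:7  edges: 0-p->0 0-p->2 1-p->1 5-p->5 6-p->6 7-p->7 8-p->8
3. fire R3 via {0↦1, 1↦5}  →  V:6 E:6  edges: 0-p->0 0-p->2 1-p->1 6-p->6 7-p->7 8-p->8
4. fire R3 via {0↦1, 1↦6}  →  V:5 E:5  edges: 0-p->0 0-p->2 1-p->1 7-p->7 8-p->8
5. fire R3 via {0↦1, 1↦7}  →  V:4 E:4  edges: 0-p->0 0-p->2 1-p->1 8-p->8
6. fire R3 via {0↦1, 1↦8}  →  V:3 E:3  edges: 0-p->0 0-p->2 1-p->1
final graph: no rule applies after step 6
NF nodes: {0:B, 1:A, 2:A}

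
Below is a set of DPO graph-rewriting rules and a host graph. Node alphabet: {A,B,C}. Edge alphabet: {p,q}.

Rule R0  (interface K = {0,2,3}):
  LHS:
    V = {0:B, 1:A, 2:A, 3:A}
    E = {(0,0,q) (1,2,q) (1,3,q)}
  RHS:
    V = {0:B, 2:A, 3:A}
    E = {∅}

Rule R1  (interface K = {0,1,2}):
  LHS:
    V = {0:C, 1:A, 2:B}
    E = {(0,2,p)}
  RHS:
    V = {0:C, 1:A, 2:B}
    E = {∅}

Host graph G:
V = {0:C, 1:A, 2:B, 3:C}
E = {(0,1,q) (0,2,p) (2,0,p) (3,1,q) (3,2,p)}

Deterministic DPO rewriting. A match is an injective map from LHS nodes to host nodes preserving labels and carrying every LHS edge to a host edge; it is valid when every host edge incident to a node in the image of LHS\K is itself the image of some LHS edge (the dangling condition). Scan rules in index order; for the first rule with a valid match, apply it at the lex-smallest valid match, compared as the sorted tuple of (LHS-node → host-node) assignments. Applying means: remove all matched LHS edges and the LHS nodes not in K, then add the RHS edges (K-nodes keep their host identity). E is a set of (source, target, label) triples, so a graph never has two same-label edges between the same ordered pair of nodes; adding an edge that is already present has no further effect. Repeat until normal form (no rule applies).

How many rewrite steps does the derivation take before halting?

initial: |V|=4 |E|=5  E = 0-q->1 0-p->2 2-p->0 3-q->1 3-p->2
step 1: apply R1 at {0↦0, 1↦1, 2↦2}  → |V|=4 |E|=4  E = 0-q->1 2-p->0 3-q->1 3-p->2
step 2: apply R1 at {0↦3, 1↦1, 2↦2}  → |V|=4 |E|=3  E = 0-q->1 2-p->0 3-q->1
final graph: no rule applies after step 2

Answer: 2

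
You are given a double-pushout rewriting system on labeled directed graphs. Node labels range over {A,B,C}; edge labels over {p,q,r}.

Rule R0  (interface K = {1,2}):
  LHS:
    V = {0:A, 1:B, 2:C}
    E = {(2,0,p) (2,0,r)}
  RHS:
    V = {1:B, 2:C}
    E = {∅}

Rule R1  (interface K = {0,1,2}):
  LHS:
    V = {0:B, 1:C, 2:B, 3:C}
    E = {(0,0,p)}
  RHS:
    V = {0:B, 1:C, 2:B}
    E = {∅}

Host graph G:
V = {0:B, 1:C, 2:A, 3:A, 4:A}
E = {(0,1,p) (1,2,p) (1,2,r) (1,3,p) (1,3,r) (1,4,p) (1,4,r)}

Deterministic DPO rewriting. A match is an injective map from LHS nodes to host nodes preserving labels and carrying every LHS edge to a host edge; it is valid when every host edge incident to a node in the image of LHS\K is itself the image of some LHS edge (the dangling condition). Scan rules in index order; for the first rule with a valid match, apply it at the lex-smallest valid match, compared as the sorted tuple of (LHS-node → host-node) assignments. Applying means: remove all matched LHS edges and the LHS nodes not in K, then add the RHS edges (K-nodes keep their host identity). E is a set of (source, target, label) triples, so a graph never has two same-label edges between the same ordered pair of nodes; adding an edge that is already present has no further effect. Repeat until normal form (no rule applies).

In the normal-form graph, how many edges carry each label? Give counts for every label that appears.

initial: |V|=5 |E|=7  E = 0-p->1 1-p->2 1-r->2 1-p->3 1-r->3 1-p->4 1-r->4
step 1: apply R0 at {0↦2, 1↦0, 2↦1}  → |V|=4 |E|=5  E = 0-p->1 1-p->3 1-r->3 1-p->4 1-r->4
step 2: apply R0 at {0↦3, 1↦0, 2↦1}  → |V|=3 |E|=3  E = 0-p->1 1-p->4 1-r->4
step 3: apply R0 at {0↦4, 1↦0, 2↦1}  → |V|=2 |E|=1  E = 0-p->1
final graph: no rule applies after step 3
NF edges: [(0, 1, 'p')]

Answer: p:1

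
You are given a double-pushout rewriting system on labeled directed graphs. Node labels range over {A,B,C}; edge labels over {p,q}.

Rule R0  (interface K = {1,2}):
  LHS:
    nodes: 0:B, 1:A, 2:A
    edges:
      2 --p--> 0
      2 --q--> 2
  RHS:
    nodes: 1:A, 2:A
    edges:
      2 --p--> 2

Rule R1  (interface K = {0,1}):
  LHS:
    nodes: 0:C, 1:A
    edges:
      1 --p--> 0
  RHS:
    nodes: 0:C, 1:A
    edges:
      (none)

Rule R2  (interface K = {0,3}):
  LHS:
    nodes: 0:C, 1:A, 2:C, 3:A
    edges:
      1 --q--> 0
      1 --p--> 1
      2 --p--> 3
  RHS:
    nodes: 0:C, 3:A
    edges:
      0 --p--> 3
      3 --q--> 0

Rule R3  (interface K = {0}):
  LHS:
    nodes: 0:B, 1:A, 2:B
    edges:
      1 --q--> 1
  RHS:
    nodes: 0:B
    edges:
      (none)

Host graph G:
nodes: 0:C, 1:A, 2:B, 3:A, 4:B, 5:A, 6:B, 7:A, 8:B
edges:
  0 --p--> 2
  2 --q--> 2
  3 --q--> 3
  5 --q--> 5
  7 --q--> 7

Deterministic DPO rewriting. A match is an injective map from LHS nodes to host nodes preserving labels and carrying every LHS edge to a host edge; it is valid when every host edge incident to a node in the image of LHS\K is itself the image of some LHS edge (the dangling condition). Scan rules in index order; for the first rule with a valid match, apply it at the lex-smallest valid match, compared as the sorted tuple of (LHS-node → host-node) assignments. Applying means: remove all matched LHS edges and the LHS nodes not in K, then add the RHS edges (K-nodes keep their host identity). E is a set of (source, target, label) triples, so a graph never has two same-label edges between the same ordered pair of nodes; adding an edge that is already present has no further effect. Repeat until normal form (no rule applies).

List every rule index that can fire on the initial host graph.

R0: no valid match — LHS pattern not found
R1: no valid match — LHS pattern not found
R2: no valid match — LHS pattern not found
R3: 27 valid matches — {0↦2, 1↦3, 2↦4}, {0↦2, 1↦3, 2↦6}, {0↦2, 1↦3, 2↦8} (+24 more)

Answer: [R3]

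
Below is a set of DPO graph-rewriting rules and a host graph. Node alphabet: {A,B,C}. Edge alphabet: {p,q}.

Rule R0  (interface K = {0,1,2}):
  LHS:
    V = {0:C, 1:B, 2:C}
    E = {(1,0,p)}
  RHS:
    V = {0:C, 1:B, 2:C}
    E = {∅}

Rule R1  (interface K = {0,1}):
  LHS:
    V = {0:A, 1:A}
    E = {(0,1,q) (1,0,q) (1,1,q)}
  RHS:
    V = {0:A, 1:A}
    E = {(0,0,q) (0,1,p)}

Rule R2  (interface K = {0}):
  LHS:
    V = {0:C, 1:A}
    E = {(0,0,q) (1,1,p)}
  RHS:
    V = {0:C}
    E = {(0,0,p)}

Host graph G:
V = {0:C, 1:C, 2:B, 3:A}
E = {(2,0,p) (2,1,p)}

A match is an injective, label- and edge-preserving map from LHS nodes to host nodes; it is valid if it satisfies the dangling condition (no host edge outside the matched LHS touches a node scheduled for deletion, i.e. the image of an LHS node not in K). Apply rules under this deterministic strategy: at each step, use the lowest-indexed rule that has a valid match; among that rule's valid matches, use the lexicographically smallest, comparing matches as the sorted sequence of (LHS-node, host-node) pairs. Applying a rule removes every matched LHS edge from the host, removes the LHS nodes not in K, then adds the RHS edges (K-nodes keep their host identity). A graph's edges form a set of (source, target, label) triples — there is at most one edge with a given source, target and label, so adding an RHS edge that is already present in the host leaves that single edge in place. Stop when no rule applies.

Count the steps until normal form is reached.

start.  V:4 E:2  edges: 2-p->0 2-p->1
1. fire R0 via {0↦0, 1↦2, 2↦1}  →  V:4 E:1  edges: 2-p->1
2. fire R0 via {0↦1, 1↦2, 2↦0}  →  V:4 E:0  edges: ∅
final graph: no rule applies after step 2

Answer: 2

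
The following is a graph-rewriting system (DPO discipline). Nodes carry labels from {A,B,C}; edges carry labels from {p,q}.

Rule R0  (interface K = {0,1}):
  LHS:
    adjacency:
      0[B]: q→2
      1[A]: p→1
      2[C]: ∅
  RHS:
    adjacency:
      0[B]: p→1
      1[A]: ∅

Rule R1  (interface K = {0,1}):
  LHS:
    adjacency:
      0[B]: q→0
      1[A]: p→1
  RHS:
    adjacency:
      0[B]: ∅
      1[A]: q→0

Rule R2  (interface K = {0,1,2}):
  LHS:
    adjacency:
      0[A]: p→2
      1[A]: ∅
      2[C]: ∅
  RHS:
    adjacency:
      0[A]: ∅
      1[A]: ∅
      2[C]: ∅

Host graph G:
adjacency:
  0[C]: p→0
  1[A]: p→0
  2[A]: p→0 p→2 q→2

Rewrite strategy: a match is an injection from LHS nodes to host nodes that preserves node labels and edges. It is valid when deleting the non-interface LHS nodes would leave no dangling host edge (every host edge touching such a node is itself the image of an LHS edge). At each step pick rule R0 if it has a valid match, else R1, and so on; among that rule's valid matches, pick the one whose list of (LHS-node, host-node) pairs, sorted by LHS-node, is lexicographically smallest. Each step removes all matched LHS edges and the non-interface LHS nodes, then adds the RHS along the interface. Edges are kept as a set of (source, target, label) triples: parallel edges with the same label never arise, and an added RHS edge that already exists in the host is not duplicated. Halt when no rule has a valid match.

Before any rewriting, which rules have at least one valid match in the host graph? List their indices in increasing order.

R0: no valid match — LHS pattern not found
R1: no valid match — LHS pattern not found
R2: 2 valid matches — {0↦1, 1↦2, 2↦0}, {0↦2, 1↦1, 2↦0}

Answer: [R2]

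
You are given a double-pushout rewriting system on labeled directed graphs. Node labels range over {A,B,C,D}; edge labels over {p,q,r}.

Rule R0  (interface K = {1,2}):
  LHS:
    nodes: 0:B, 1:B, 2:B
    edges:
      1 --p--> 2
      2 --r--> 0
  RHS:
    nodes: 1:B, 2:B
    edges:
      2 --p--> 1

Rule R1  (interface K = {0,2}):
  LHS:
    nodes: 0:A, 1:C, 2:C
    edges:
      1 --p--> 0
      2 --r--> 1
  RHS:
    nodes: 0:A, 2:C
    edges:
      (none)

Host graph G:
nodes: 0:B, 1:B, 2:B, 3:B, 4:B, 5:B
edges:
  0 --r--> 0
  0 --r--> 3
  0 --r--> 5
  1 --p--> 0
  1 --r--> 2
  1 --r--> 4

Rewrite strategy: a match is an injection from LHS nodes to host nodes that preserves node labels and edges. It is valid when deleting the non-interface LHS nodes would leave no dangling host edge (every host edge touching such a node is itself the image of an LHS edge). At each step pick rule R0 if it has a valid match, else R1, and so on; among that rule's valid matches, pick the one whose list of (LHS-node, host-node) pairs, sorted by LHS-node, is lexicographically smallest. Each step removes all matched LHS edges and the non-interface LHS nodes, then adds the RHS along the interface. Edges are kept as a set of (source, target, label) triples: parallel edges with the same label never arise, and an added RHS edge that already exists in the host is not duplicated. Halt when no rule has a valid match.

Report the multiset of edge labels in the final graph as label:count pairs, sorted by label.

initial: |V|=6 |E|=6  E = 0-r->0 0-r->3 0-r->5 1-p->0 1-r->2 1-r->4
step 1: apply R0 at {0↦3, 1↦1, 2↦0}  → |V|=5 |E|=5  E = 0-r->0 0-p->1 0-r->5 1-r->2 1-r->4
step 2: apply R0 at {0↦2, 1↦0, 2↦1}  → |V|=4 |E|=4  E = 0-r->0 0-r->5 1-p->0 1-r->4
step 3: apply R0 at {0↦5, 1↦1, 2↦0}  → |V|=3 |E|=3  E = 0-r->0 0-p->1 1-r->4
step 4: apply R0 at {0↦4, 1↦0, 2↦1}  → |V|=2 |E|=2  E = 0-r->0 1-p->0
normal form: no rule applies after step 4
NF edges: [(0, 0, 'r'), (1, 0, 'p')]

Answer: p:1 r:1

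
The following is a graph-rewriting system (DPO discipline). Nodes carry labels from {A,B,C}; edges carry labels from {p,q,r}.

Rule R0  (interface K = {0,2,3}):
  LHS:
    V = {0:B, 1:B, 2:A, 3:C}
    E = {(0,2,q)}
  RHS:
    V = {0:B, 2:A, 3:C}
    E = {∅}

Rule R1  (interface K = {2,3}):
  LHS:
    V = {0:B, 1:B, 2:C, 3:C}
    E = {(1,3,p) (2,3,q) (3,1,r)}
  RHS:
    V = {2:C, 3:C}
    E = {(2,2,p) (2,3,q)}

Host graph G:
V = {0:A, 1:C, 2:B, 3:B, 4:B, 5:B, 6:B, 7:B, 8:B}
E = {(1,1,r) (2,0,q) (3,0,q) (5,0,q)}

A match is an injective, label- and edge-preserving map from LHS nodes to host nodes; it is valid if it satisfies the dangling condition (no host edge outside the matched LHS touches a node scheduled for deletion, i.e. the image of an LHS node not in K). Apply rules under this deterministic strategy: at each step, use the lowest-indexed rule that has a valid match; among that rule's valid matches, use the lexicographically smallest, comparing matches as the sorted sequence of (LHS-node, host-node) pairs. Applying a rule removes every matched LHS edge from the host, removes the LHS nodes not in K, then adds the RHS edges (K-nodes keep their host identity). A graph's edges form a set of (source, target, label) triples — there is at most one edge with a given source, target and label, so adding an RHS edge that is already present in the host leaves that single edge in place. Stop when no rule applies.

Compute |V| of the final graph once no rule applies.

Answer: 6

Steps:
initial: |V|=9 |E|=4  E = 1-r->1 2-q->0 3-q->0 5-q->0
step 1: apply R0 at {0↦2, 1↦4, 2↦0, 3↦1}  → |V|=8 |E|=3  E = 1-r->1 3-q->0 5-q->0
step 2: apply R0 at {0↦3, 1↦2, 2↦0, 3↦1}  → |V|=7 |E|=2  E = 1-r->1 5-q->0
step 3: apply R0 at {0↦5, 1↦3, 2↦0, 3↦1}  → |V|=6 |E|=1  E = 1-r->1
final graph: no rule applies after step 3
NF nodes: {0:A, 1:C, 5:B, 6:B, 7:B, 8:B}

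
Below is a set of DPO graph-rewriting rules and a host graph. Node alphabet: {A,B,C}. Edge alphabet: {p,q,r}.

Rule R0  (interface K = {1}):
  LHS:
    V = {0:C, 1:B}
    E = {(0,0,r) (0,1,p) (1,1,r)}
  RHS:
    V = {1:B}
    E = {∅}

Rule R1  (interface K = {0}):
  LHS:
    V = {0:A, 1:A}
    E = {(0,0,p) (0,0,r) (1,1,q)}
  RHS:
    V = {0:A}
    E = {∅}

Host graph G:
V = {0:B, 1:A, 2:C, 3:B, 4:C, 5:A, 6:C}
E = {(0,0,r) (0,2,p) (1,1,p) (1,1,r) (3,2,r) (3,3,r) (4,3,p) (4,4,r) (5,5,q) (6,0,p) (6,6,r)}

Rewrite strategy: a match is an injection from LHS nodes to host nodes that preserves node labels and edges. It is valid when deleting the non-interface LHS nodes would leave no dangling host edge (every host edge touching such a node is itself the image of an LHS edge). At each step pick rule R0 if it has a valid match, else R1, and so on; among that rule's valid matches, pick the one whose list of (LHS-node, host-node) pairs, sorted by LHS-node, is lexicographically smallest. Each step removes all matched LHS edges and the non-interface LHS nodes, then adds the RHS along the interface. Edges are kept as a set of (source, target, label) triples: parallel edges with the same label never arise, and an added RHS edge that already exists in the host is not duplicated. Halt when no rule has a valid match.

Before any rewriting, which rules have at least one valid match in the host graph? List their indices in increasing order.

R0: 2 valid matches — {0↦4, 1↦3}, {0↦6, 1↦0}
R1: 1 valid match — {0↦1, 1↦5}

Answer: [R0,R1]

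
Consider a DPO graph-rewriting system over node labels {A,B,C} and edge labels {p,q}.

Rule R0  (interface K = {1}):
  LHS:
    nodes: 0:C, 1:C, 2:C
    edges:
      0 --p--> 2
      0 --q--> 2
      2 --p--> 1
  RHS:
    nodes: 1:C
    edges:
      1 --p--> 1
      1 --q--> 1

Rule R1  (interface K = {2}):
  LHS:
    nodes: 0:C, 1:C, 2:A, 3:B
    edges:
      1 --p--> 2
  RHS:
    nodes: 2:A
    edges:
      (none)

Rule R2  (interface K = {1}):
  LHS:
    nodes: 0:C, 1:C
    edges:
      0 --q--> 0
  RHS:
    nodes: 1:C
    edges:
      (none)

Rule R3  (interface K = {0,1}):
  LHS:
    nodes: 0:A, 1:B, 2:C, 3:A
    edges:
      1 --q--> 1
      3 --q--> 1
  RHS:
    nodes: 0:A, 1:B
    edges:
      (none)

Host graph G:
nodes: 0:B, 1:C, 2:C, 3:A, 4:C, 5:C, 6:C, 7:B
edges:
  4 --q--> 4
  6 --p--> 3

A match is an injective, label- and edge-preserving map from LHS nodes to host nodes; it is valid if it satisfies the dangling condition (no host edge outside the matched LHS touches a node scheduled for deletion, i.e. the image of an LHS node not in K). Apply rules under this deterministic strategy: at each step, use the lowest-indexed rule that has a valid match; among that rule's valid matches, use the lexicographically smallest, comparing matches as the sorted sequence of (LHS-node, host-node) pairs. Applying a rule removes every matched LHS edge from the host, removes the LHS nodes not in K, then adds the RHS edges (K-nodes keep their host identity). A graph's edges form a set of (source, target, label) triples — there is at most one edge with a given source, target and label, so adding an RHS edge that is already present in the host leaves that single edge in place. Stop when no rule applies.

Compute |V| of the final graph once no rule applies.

Answer: 4

Steps:
initial: |V|=8 |E|=2  E = 4-q->4 6-p->3
step 1: apply R1 at {0↦1, 1↦6, 2↦3, 3↦0}  → |V|=5 |E|=1  E = 4-q->4
step 2: apply R2 at {0↦4, 1↦2}  → |V|=4 |E|=0  E = ∅
final graph: no rule applies after step 2
NF nodes: {2:C, 3:A, 5:C, 7:B}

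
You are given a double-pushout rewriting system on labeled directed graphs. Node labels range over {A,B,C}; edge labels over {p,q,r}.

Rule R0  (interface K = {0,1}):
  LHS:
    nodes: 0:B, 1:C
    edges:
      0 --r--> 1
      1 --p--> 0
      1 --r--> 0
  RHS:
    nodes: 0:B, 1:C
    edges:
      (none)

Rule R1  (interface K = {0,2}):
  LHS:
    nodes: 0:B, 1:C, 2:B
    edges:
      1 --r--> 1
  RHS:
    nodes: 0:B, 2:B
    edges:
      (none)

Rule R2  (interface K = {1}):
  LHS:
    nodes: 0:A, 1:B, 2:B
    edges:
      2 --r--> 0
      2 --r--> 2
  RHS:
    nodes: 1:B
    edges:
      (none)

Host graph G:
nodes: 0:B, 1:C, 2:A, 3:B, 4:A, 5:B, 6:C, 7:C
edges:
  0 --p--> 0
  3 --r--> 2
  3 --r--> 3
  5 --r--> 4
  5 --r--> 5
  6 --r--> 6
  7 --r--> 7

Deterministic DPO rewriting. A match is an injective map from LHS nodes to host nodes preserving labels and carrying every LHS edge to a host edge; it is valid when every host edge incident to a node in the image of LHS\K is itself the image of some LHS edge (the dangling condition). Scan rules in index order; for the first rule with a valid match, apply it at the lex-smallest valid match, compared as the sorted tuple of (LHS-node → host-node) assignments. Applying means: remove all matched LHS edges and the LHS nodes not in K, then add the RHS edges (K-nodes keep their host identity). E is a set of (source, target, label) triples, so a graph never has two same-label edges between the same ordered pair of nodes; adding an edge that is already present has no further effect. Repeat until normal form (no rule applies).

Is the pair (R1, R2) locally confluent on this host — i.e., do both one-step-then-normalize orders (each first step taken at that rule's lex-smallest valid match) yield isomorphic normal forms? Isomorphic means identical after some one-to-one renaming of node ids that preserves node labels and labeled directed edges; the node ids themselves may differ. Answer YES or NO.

Answer: YES

Derivation:
branch R1-first: apply at {0↦0, 1↦6, 2↦3} → |E|=6, then 3 more step(s) → NF |V|=2 |E|=1 V={0:B, 1:C} E=0-p->0
branch R2-first: apply at {0↦2, 1↦0, 2↦3} → |E|=5, then 3 more step(s) → NF |V|=2 |E|=1 V={0:B, 1:C} E=0-p->0
graphs isomorphic (equal up to label-preserving node renaming)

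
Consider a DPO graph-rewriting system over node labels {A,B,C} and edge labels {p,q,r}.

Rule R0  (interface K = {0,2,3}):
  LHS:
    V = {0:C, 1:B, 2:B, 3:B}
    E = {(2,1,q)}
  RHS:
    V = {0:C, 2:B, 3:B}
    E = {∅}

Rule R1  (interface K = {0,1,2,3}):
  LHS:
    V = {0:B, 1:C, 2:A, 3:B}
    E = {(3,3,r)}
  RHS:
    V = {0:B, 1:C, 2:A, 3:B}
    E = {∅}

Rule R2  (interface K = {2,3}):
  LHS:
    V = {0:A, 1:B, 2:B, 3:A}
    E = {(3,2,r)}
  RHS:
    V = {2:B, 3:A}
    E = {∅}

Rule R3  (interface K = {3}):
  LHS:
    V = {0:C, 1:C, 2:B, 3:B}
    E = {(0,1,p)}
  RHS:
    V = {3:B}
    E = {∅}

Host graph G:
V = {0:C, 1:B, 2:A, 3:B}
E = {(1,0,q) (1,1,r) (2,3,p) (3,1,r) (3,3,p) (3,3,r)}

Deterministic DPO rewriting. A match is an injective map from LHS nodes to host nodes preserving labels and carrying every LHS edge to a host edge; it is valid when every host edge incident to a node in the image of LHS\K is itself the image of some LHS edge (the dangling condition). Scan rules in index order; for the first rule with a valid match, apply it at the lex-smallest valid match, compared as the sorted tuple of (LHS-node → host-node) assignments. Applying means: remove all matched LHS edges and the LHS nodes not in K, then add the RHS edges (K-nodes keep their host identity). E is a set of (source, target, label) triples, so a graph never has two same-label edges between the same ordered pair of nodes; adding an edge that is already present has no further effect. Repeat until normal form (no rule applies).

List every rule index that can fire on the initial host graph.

Answer: [R1]

Rewrite trace:
R0: no valid match — LHS pattern not found
R1: 2 valid matches — {0↦1, 1↦0, 2↦2, 3↦3}, {0↦3, 1↦0, 2↦2, 3↦1}
R2: no valid match — LHS pattern not found
R3: no valid match — LHS pattern not found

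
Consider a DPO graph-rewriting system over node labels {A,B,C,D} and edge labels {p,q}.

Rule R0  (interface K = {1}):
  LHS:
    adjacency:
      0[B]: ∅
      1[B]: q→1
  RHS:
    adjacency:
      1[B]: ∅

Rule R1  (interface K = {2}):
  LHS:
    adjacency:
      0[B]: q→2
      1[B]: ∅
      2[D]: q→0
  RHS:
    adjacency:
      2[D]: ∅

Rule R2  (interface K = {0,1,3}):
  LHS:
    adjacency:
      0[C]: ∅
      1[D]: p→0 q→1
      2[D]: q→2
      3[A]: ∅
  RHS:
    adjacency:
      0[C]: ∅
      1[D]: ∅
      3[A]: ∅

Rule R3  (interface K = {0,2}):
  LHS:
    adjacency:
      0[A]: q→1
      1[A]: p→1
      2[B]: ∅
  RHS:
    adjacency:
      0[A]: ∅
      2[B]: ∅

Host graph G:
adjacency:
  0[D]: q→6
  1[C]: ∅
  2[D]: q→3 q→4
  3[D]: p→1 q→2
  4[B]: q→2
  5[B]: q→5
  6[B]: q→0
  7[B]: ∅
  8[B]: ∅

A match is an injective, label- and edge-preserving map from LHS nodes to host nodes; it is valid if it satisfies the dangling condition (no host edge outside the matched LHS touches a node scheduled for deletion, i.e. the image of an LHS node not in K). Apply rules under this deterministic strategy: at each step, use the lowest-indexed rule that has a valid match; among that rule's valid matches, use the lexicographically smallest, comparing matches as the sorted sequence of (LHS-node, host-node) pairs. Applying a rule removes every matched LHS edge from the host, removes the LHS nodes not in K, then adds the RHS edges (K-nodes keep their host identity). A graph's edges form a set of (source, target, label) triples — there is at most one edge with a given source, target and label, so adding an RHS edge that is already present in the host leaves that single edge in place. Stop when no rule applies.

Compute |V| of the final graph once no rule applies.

[0] host  ⇒  9 nodes, 8 edges  {0-q->6 2-q->3 2-q->4 3-p->1 3-q->2 4-q->2 5-q->5 6-q->0}
[1] R0 @ {0↦7, 1↦5}  ⇒  8 nodes, 7 edges  {0-q->6 2-q->3 2-q->4 3-p->1 3-q->2 4-q->2 6-q->0}
[2] R1 @ {0↦4, 1↦5, 2↦2}  ⇒  6 nodes, 5 edges  {0-q->6 2-q->3 3-p->1 3-q->2 6-q->0}
[3] R1 @ {0↦6, 1↦8, 2↦0}  ⇒  4 nodes, 3 edges  {2-q->3 3-p->1 3-q->2}
normal form: no rule applies after step 3
NF nodes: {0:D, 1:C, 2:D, 3:D}

Answer: 4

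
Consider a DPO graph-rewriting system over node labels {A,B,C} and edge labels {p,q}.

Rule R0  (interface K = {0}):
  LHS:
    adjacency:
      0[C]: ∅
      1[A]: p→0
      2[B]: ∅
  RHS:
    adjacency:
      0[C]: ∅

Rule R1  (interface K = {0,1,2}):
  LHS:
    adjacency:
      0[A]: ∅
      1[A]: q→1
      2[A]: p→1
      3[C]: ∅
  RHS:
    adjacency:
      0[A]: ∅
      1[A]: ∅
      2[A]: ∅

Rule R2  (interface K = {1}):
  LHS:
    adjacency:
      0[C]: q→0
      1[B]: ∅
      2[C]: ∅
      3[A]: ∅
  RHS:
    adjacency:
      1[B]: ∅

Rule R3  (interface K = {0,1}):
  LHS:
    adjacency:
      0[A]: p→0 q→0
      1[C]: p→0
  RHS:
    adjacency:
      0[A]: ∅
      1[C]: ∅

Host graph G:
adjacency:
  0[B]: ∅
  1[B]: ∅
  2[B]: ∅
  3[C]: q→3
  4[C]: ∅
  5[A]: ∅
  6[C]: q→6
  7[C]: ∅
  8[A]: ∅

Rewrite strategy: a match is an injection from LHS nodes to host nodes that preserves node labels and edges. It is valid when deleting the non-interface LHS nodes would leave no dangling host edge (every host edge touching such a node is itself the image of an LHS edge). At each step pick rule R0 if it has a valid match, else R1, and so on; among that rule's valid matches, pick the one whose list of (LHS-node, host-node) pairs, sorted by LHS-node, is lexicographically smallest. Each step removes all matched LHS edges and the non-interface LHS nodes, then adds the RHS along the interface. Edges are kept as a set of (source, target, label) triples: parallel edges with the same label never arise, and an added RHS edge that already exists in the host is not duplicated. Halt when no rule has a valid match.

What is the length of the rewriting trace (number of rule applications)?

[0] host  ⇒  9 nodes, 2 edges  {3-q->3 6-q->6}
[1] R2 @ {0↦3, 1↦0, 2↦4, 3↦5}  ⇒  6 nodes, 1 edges  {6-q->6}
[2] R2 @ {0↦6, 1↦0, 2↦7, 3↦8}  ⇒  3 nodes, 0 edges  {∅}
halt: no rule applies after step 2

Answer: 2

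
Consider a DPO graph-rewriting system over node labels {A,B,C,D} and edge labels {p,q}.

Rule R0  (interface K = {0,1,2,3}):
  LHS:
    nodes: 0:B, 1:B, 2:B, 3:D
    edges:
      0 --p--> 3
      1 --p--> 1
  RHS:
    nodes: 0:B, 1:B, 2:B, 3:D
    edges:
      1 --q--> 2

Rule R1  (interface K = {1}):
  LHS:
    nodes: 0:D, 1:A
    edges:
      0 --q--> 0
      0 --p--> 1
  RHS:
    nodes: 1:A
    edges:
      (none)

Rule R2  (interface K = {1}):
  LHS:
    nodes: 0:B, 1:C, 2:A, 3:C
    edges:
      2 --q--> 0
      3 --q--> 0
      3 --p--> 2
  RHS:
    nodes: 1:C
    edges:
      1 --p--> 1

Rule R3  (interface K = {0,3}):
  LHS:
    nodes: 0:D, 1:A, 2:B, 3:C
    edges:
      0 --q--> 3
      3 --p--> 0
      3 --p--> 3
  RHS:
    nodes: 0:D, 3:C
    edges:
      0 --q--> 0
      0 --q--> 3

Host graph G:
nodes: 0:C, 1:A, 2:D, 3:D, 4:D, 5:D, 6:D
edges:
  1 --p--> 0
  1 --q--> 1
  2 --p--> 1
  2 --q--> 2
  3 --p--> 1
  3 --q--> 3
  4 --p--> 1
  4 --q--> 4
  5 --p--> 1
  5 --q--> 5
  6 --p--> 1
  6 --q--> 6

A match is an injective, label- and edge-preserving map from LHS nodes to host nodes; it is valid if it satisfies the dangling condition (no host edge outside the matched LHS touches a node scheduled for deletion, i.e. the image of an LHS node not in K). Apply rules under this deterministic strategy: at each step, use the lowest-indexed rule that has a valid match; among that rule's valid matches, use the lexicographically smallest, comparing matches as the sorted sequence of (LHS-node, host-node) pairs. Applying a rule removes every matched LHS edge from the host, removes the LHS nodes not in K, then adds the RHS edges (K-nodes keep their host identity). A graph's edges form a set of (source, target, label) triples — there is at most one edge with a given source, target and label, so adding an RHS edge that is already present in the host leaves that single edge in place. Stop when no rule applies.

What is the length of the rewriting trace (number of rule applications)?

Answer: 5

Rewrite trace:
initial: |V|=7 |E|=12  E = 1-p->0 1-q->1 2-p->1 2-q->2 3-p->1 3-q->3 4-p->1 4-q->4 5-p->1 5-q->5 6-p->1 6-q->6
step 1: apply R1 at {0↦2, 1↦1}  → |V|=6 |E|=10  E = 1-p->0 1-q->1 3-p->1 3-q->3 4-p->1 4-q->4 5-p->1 5-q->5 6-p->1 6-q->6
step 2: apply R1 at {0↦3, 1↦1}  → |V|=5 |E|=8  E = 1-p->0 1-q->1 4-p->1 4-q->4 5-p->1 5-q->5 6-p->1 6-q->6
step 3: apply R1 at {0↦4, 1↦1}  → |V|=4 |E|=6  E = 1-p->0 1-q->1 5-p->1 5-q->5 6-p->1 6-q->6
step 4: apply R1 at {0↦5, 1↦1}  → |V|=3 |E|=4  E = 1-p->0 1-q->1 6-p->1 6-q->6
step 5: apply R1 at {0↦6, 1↦1}  → |V|=2 |E|=2  E = 1-p->0 1-q->1
final graph: no rule applies after step 5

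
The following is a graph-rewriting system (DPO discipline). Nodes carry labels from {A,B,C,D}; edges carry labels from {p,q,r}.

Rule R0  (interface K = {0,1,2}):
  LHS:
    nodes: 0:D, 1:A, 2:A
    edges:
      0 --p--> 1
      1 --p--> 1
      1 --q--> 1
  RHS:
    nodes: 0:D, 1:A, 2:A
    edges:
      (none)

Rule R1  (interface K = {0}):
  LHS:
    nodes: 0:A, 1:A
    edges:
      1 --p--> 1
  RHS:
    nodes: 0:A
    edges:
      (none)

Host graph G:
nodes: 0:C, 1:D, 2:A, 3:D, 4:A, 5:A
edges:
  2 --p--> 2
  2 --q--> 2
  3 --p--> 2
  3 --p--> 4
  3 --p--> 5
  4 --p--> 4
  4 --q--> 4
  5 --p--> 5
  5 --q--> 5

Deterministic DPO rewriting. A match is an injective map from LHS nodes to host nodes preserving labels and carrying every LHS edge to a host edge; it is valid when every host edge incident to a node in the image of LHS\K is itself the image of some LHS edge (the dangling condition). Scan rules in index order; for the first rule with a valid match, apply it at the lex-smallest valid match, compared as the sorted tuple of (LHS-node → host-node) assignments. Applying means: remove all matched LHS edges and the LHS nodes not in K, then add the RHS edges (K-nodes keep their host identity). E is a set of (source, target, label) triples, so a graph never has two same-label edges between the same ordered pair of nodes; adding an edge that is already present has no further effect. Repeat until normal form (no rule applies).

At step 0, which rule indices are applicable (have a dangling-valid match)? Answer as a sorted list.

Answer: [R0]

Rewrite trace:
R0: 6 valid matches — {0↦3, 1↦2, 2↦4}, {0↦3, 1↦2, 2↦5}, {0↦3, 1↦4, 2↦2} (+3 more)
R1: no valid match — 6 raw matches, all fail dangling condition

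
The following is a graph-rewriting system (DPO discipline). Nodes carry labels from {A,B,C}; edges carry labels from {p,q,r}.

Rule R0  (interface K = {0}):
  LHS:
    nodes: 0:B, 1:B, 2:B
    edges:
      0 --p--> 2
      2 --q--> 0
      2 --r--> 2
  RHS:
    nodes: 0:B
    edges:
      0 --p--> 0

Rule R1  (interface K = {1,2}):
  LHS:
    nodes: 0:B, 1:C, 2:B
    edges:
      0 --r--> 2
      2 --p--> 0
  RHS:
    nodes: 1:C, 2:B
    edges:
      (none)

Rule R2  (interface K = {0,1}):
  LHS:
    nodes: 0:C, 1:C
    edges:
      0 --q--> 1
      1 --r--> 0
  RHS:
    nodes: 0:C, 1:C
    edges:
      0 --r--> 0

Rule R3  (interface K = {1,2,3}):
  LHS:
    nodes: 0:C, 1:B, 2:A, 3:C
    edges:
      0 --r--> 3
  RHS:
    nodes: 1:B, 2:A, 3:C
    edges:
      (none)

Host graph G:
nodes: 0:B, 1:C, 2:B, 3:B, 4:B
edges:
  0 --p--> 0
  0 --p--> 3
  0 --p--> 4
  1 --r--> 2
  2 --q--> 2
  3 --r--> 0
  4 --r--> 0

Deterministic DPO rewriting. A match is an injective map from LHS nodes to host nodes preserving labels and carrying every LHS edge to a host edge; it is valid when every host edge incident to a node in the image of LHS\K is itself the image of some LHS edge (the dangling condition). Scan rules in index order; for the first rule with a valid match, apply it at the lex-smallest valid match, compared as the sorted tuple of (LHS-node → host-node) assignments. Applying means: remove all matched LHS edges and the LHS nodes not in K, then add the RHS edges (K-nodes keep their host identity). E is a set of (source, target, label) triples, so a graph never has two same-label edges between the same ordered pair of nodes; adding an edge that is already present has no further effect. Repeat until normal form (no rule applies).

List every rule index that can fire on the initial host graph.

R0: no valid match — LHS pattern not found
R1: 2 valid matches — {0↦3, 1↦1, 2↦0}, {0↦4, 1↦1, 2↦0}
R2: no valid match — LHS pattern not found
R3: no valid match — LHS pattern not found

Answer: [R1]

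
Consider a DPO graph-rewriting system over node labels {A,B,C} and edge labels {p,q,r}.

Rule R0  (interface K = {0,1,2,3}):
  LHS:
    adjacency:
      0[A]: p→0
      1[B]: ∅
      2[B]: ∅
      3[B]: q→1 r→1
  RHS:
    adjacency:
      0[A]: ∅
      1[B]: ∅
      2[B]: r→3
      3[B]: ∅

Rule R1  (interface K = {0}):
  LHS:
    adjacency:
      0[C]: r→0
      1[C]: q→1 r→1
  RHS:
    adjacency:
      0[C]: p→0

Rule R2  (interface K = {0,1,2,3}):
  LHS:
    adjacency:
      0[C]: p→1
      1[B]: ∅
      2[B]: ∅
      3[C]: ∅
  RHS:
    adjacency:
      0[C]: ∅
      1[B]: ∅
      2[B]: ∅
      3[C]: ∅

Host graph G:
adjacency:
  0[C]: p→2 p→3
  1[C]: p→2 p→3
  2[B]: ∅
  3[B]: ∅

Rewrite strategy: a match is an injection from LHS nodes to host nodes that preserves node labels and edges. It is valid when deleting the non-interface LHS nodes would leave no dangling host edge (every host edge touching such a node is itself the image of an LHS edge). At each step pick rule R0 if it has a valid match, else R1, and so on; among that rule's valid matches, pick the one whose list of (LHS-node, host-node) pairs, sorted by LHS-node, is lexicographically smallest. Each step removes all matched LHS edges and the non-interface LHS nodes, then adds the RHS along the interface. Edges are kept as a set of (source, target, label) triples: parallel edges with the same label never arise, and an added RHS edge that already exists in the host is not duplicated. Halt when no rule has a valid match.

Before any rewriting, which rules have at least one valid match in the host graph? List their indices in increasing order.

Answer: [R2]

Rewrite trace:
R0: no valid match — LHS pattern not found
R1: no valid match — LHS pattern not found
R2: 4 valid matches — {0↦0, 1↦2, 2↦3, 3↦1}, {0↦0, 1↦3, 2↦2, 3↦1}, {0↦1, 1↦2, 2↦3, 3↦0} (+1 more)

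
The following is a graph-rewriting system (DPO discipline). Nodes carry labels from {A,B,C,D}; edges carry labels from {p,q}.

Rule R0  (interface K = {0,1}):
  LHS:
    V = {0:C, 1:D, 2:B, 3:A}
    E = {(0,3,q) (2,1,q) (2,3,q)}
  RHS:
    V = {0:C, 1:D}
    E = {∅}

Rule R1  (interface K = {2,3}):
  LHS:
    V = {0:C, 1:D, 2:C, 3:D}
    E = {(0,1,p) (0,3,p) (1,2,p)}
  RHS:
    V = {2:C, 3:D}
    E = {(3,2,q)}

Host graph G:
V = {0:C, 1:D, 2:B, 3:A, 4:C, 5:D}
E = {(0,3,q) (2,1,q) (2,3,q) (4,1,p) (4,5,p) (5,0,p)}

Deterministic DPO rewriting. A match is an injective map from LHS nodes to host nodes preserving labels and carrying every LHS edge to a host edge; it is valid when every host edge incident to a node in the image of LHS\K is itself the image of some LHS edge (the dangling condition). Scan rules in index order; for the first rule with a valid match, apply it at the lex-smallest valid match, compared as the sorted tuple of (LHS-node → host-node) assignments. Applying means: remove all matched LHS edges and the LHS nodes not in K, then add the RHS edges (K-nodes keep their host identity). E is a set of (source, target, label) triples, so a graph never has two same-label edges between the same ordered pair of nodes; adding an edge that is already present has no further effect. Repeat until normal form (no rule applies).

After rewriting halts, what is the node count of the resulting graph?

Answer: 2

Steps:
initial: |V|=6 |E|=6  E = 0-q->3 2-q->1 2-q->3 4-p->1 4-p->5 5-p->0
step 1: apply R0 at {0↦0, 1↦1, 2↦2, 3↦3}  → |V|=4 |E|=3  E = 4-p->1 4-p->5 5-p->0
step 2: apply R1 at {0↦4, 1↦5, 2↦0, 3↦1}  → |V|=2 |E|=1  E = 1-q->0
normal form: no rule applies after step 2
NF nodes: {0:C, 1:D}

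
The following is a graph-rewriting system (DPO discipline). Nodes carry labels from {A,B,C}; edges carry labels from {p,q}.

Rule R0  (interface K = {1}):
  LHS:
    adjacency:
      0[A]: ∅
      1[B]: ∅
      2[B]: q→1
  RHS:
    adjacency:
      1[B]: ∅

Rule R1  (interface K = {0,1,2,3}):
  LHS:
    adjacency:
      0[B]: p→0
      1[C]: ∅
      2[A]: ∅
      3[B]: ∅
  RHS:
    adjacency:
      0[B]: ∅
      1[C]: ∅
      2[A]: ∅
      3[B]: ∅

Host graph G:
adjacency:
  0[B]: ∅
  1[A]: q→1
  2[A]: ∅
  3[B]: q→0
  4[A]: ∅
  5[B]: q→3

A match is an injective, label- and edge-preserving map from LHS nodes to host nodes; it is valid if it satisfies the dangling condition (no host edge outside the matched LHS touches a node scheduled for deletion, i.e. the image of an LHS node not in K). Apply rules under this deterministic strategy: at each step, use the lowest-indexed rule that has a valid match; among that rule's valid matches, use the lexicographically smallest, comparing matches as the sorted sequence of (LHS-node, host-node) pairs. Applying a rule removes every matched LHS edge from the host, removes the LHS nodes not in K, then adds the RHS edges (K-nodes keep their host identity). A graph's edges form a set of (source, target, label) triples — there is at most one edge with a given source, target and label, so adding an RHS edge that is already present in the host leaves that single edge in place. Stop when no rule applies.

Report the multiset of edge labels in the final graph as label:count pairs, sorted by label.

Answer: q:1

Steps:
[0] host  ⇒  6 nodes, 3 edges  {1-q->1 3-q->0 5-q->3}
[1] R0 @ {0↦2, 1↦3, 2↦5}  ⇒  4 nodes, 2 edges  {1-q->1 3-q->0}
[2] R0 @ {0↦4, 1↦0, 2↦3}  ⇒  2 nodes, 1 edges  {1-q->1}
final graph: no rule applies after step 2
NF edges: [(1, 1, 'q')]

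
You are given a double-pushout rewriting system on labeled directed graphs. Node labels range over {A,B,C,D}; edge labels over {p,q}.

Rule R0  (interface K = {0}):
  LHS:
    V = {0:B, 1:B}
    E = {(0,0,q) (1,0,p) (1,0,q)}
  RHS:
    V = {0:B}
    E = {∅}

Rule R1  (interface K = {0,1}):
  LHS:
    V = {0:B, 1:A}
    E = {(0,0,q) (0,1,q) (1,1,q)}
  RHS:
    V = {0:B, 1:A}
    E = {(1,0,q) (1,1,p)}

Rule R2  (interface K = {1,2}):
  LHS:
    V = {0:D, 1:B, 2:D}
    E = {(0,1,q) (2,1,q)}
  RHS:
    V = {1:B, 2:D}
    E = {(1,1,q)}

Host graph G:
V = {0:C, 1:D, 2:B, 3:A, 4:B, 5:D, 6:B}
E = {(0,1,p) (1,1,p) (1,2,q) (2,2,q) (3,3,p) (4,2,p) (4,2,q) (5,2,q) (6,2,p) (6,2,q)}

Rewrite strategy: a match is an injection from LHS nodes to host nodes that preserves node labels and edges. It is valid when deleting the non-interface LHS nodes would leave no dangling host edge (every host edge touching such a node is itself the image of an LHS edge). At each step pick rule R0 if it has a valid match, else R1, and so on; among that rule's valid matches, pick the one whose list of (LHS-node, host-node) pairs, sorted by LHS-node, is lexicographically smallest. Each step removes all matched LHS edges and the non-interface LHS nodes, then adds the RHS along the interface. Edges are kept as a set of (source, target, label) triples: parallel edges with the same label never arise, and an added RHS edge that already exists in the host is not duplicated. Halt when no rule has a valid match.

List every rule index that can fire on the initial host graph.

Answer: [R0,R2]

Steps:
R0: 2 valid matches — {0↦2, 1↦4}, {0↦2, 1↦6}
R1: no valid match — LHS pattern not found
R2: 1 valid match — {0↦5, 1↦2, 2↦1}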